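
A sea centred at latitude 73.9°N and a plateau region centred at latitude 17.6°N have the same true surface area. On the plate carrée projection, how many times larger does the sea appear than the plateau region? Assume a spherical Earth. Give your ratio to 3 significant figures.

3.44

In the plate carrée (x = Rλ, y = Rφ), meridians are true-scale (h = 1) and parallels are stretched by k = sec φ.
Areal scale at 73.9°: h·k = 1.000 × 3.606 = 3.606.
Areal scale at 17.6°: h·k = 1.000 × 1.049 = 1.049.
Ratio = 3.606/1.049 ≈ 3.44.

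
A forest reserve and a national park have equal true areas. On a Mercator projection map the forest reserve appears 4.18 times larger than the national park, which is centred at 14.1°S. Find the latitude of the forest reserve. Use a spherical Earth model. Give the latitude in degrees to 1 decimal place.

61.7°

For equal true areas on Mercator, apparent areas scale as sec²φ, so the ratio is cos²φ₂ / cos²φ₁.
cos²φ₂ / cos²φ₁ = 4.18  ⇒  cos φ₁ = cos 14.1° / √4.18 = 0.9699/2.045 = 0.4744.
φ₁ = arccos(0.4744) ≈ 61.7°.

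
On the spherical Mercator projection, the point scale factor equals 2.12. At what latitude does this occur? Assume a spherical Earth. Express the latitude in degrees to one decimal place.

61.9°

Mercator scale is k = sec φ = 1/cos φ.
1/cos φ = 2.12  ⇒  cos φ = 0.4717  ⇒  φ = arccos(0.4717) ≈ 61.9°.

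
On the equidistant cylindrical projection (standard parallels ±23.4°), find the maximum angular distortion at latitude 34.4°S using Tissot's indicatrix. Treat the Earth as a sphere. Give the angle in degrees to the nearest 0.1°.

The equidistant cylindrical projection with φ₀ = 23.4° has h = 1 (meridians true) and k = cos φ₀ / cos φ along parallels.
At 34.4°: h = 1.000, k = 1.112; principal scales a = 1.112, b = 1.000.
sin(ω/2) = (a − b)/(a + b) = 0.1123/2.112 = 0.05315, so ω = 2 arcsin(0.05315) ≈ 6.1°.

6.1°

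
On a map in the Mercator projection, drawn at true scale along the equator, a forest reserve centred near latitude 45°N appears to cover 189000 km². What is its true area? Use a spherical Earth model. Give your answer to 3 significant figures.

The Mercator projection is conformal; its linear scale factor is the same in every direction and equals sec φ = 1/cos φ.
Areal scale = k² = sec²φ = 1/cos²(45°) = 1/0.7071² = 2.000.
True area = apparent / (areal scale) = 189000 / 2.000 ≈ 94500 km².

94500 km²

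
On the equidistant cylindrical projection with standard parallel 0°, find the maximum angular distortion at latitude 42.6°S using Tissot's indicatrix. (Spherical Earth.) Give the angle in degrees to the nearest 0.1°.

Plate carrée maps x = Rλ, y = Rφ. The meridian scale is h = 1 and the parallel scale is k = 1/cos φ = sec φ.
At 42.6°: h = 1.000, k = 1.359; principal scales a = 1.359, b = 1.000.
sin(ω/2) = (a − b)/(a + b) = 0.3585/2.359 = 0.1520, so ω = 2 arcsin(0.1520) ≈ 17.5°.

17.5°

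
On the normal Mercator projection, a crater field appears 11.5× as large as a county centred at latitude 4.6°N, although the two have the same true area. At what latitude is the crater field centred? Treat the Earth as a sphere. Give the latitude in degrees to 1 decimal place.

Mercator areal scale is sec²φ, so apparent-area ratio = sec²φ₁ / sec²φ₂ = cos²φ₂ / cos²φ₁.
cos²φ₂ / cos²φ₁ = 11.5  ⇒  cos φ₁ = cos 4.6° / √11.5 = 0.9968/3.391 = 0.2939.
φ₁ = arccos(0.2939) ≈ 72.9°.

72.9°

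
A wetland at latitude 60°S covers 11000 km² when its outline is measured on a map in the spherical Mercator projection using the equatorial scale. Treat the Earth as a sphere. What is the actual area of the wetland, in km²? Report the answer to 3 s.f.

Mercator is conformal, so the point scale is isotropic: h = k = sec φ = 1/cos φ.
Areal scale = k² = sec²φ = 1/cos²(60°) = 1/0.5000² = 4.000.
True area = apparent / (areal scale) = 11000 / 4.000 ≈ 2750 km².

2750 km²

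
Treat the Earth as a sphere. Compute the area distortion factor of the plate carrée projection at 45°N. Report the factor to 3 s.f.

In the plate carrée (x = Rλ, y = Rφ), meridians are true-scale (h = 1) and parallels are stretched by k = sec φ.
Areal scale = h·k = 1 × sec φ; at 45°, h = 1.000, k = 1.414, so h·k = 1.414.

1.41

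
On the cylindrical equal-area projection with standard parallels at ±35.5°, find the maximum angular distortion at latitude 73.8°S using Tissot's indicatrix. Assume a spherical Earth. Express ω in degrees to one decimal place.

A cylindrical equal-area projection with standard parallel φ₀ has meridian scale h = cos φ / cos φ₀ and parallel scale k = cos φ₀ / cos φ (so areas are preserved, h·k = 1).
At 73.8°: h = 0.3427, k = 2.918; principal scales a = 2.918, b = 0.3427.
sin(ω/2) = (a − b)/(a + b) = 2.575/3.261 = 0.7898, so ω = 2 arcsin(0.7898) ≈ 104.3°.

104.3°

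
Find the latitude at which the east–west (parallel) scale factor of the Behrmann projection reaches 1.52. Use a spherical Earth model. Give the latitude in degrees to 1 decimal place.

55.3°

Behrmann is a cylindrical equal-area projection with standard parallels at ±30°. For cylindrical equal-area with standard parallel φ₀, h = cos φ / cos φ₀ and k = cos φ₀ / cos φ, so h·k = 1.
k = cos φ₀ / cos φ = 1.52  ⇒  cos φ = cos 30° / 1.52 = 0.5698.
φ = arccos(0.5698) ≈ 55.3°.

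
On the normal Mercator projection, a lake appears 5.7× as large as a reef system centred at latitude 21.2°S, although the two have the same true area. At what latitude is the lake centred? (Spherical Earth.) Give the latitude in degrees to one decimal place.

For equal true areas on Mercator, apparent areas scale as sec²φ, so the ratio is cos²φ₂ / cos²φ₁.
cos²φ₂ / cos²φ₁ = 5.7  ⇒  cos φ₁ = cos 21.2° / √5.7 = 0.9323/2.387 = 0.3905.
φ₁ = arccos(0.3905) ≈ 67.0°.

67.0°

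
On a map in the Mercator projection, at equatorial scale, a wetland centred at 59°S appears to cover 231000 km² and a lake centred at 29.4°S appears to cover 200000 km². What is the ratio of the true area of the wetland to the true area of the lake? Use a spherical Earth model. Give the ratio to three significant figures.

0.404

Since Mercator area scale is 1/cos²φ, the true area equals the apparent area multiplied by cos²φ.
True area of wetland: 231000 × cos²(59°) = 231000 × 0.2653 = 61280 km².
True area of lake: 200000 × cos²(29.4°) = 200000 × 0.7590 = 151800 km².
Ratio = 61280 / 151800 ≈ 0.404.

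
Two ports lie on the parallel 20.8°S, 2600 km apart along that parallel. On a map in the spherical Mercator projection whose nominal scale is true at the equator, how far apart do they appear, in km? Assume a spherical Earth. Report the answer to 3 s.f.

2780 km

Mercator is conformal, so the point scale is isotropic: h = k = sec φ = 1/cos φ.
Along the parallel, k = sec 20.8° = 1/0.9348 = 1.070.
Map distance = 2600 × 1.070 ≈ 2780 km.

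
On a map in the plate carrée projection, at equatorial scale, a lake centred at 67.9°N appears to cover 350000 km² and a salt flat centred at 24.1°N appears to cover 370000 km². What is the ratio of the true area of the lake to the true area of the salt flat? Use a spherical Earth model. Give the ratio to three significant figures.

0.390

Plate carrée has h = 1 and k = sec φ, giving areal scale sec φ; true area = (apparent area) · cos φ.
True area of lake: 350000 × cos(67.9°) = 350000 × 0.3762 = 131700 km².
True area of salt flat: 370000 × cos(24.1°) = 370000 × 0.9128 = 337700 km².
Ratio = 131700 / 337700 ≈ 0.390.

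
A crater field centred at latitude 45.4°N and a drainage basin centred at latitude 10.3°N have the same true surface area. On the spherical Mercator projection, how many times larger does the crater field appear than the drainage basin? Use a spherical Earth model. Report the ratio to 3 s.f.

1.96

On Mercator, area is exaggerated by sec²φ = 1/cos²φ.
At 45.4°: sec²(45.4°) = 1/0.7022² = 2.028.
At 10.3°: sec²(10.3°) = 1/0.9839² = 1.033.
Ratio = 2.028/1.033 = cos²(10.3°)/cos²(45.4°) ≈ 1.96.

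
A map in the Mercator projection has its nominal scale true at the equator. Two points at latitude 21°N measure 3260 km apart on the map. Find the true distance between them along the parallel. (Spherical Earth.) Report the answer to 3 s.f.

Mercator is conformal, so the point scale is isotropic: h = k = sec φ = 1/cos φ.
Along the parallel at 21°, map distances are exaggerated by k = sec 21° = 1.071.
True distance = 3260 / 1.071 = 3260 × cos 21° ≈ 3040 km.

3040 km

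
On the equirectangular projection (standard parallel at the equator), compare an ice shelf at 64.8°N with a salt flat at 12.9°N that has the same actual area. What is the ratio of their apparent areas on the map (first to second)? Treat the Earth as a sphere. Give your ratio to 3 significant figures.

2.29

Plate carrée maps x = Rλ, y = Rφ. The meridian scale is h = 1 and the parallel scale is k = 1/cos φ = sec φ.
Areal scale at 64.8°: h·k = 1.000 × 2.349 = 2.349.
Areal scale at 12.9°: h·k = 1.000 × 1.026 = 1.026.
Ratio = 2.349/1.026 ≈ 2.29.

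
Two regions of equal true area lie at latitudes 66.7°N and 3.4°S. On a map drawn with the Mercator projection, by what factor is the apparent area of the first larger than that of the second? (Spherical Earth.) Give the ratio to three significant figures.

Mercator areal scale is sec²φ.
At 66.7°: sec²(66.7°) = 1/0.3955² = 6.392.
At 3.4°: sec²(3.4°) = 1/0.9982² = 1.004.
Ratio = 6.392/1.004 = cos²(3.4°)/cos²(66.7°) ≈ 6.37.

6.37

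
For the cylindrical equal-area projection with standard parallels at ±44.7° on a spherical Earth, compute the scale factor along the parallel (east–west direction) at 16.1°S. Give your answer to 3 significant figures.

0.740

A cylindrical equal-area projection with standard parallel φ₀ has meridian scale h = cos φ / cos φ₀ and parallel scale k = cos φ₀ / cos φ (so areas are preserved, h·k = 1).
k = cos 44.7° / cos 16.1° = 0.7108/0.9608 = 0.7398.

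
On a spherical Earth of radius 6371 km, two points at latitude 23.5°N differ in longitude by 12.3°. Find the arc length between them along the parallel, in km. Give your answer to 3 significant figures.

1250 km

Arc length along a parallel = R cos φ · Δλ (with Δλ in radians).
= 6371 × cos 23.5° × (12.3° × π/180) = 6371 × 0.9171 × 0.2147 ≈ 1250 km.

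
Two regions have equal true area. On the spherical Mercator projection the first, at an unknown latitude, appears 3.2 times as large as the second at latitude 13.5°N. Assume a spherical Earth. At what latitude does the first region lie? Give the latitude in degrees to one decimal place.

57.1°

On Mercator, (apparent₁)/(apparent₂) = sec²φ₁ / sec²φ₂ when true areas are equal.
cos²φ₂ / cos²φ₁ = 3.2  ⇒  cos φ₁ = cos 13.5° / √3.2 = 0.9724/1.789 = 0.5436.
φ₁ = arccos(0.5436) ≈ 57.1°.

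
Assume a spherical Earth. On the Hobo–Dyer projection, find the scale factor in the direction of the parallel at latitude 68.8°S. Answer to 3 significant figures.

The Hobo–Dyer projection is cylindrical equal-area with φ₀ = 37.5°. Cylindrical equal-area (φ₀ = 37.5°): h = cos φ / cos 37.5° along meridians, k = cos 37.5° / cos φ along parallels; h·k = 1.
k = cos 37.5° / cos 68.8° = 0.7934/0.3616 = 2.194.

2.19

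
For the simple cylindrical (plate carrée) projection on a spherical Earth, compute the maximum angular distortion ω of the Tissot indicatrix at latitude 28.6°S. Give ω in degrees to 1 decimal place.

7.5°

In the plate carrée (x = Rλ, y = Rφ), meridians are true-scale (h = 1) and parallels are stretched by k = sec φ.
At 28.6°: h = 1.000, k = 1.139; principal scales a = 1.139, b = 1.000.
sin(ω/2) = (a − b)/(a + b) = 0.1390/2.139 = 0.06497, so ω = 2 arcsin(0.06497) ≈ 7.5°.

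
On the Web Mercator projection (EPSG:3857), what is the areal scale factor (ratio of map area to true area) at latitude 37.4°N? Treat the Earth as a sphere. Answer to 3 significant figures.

Mercator is conformal, so the point scale is isotropic: h = k = sec φ = 1/cos φ.
Areal scale = k² = sec²φ = 1/cos²(37.4°) = 1/0.7944² = 1.585.

1.58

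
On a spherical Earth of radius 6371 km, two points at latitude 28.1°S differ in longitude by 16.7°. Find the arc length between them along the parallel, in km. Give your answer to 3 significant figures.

1640 km

Arc length along a parallel = R cos φ · Δλ (with Δλ in radians).
= 6371 × cos 28.1° × (16.7° × π/180) = 6371 × 0.8821 × 0.2915 ≈ 1640 km.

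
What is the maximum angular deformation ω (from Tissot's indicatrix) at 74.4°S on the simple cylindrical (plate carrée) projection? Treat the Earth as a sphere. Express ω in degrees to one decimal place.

70.4°

In the plate carrée (x = Rλ, y = Rφ), meridians are true-scale (h = 1) and parallels are stretched by k = sec φ.
At 74.4°: h = 1.000, k = 3.719; principal scales a = 3.719, b = 1.000.
sin(ω/2) = (a − b)/(a + b) = 2.719/4.719 = 0.5761, so ω = 2 arcsin(0.5761) ≈ 70.4°.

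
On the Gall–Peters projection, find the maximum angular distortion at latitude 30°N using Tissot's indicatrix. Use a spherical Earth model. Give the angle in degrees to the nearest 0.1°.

The Gall–Peters projection is cylindrical equal-area with φ₀ = 45°. Cylindrical equal-area (φ₀ = 45°): h = cos φ / cos 45° along meridians, k = cos 45° / cos φ along parallels; h·k = 1.
At 30°: h = 1.225, k = 0.8165; principal scales a = 1.225, b = 0.8165.
sin(ω/2) = (a − b)/(a + b) = 0.4082/2.041 = 0.2000, so ω = 2 arcsin(0.2000) ≈ 23.1°.

23.1°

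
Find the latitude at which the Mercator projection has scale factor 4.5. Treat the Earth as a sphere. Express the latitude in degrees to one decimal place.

Mercator scale is k = sec φ = 1/cos φ.
1/cos φ = 4.5  ⇒  cos φ = 0.2222  ⇒  φ = arccos(0.2222) ≈ 77.2°.

77.2°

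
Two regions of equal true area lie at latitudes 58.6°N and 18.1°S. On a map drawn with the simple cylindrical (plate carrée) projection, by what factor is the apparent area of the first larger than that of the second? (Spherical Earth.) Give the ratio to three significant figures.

For the equirectangular projection with φ₀ = 0 (plate carrée), h = 1 along meridians and k = sec φ along parallels.
Areal scale at 58.6°: h·k = 1.000 × 1.919 = 1.919.
Areal scale at 18.1°: h·k = 1.000 × 1.052 = 1.052.
Ratio = 1.919/1.052 ≈ 1.82.

1.82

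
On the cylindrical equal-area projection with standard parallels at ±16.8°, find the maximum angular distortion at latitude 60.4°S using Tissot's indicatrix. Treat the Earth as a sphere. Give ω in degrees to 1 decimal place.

70.8°

For cylindrical equal-area with standard parallel φ₀, h = cos φ / cos φ₀ and k = cos φ₀ / cos φ, so h·k = 1.
At 60.4°: h = 0.5160, k = 1.938; principal scales a = 1.938, b = 0.5160.
sin(ω/2) = (a − b)/(a + b) = 1.422/2.454 = 0.5795, so ω = 2 arcsin(0.5795) ≈ 70.8°.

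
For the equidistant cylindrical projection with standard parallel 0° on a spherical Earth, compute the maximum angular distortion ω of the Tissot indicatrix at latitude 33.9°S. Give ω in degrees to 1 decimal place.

10.7°

Plate carrée maps x = Rλ, y = Rφ. The meridian scale is h = 1 and the parallel scale is k = 1/cos φ = sec φ.
At 33.9°: h = 1.000, k = 1.205; principal scales a = 1.205, b = 1.000.
sin(ω/2) = (a − b)/(a + b) = 0.2048/2.205 = 0.09289, so ω = 2 arcsin(0.09289) ≈ 10.7°.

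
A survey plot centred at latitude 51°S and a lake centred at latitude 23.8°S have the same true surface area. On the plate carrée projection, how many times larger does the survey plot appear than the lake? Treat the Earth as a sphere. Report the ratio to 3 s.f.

1.45

In the plate carrée (x = Rλ, y = Rφ), meridians are true-scale (h = 1) and parallels are stretched by k = sec φ.
Areal scale at 51°: h·k = 1.000 × 1.589 = 1.589.
Areal scale at 23.8°: h·k = 1.000 × 1.093 = 1.093.
Ratio = 1.589/1.093 ≈ 1.45.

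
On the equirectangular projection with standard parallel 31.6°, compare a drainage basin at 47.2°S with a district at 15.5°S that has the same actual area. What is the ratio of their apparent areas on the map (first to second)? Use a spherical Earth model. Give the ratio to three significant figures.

1.42

With standard parallel φ₀ = 31.6°, the equirectangular projection gives x = Rλ cos φ₀, y = Rφ, so h = 1 and k = cos 31.6° / cos φ.
Areal scale at 47.2°: h·k = 1.000 × 1.254 = 1.254.
Areal scale at 15.5°: h·k = 1.000 × 0.8839 = 0.8839.
Ratio = 1.254/0.8839 ≈ 1.42.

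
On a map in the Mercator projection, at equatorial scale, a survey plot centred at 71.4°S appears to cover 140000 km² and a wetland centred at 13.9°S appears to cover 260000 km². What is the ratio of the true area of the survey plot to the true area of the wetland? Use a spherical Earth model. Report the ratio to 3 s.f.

Mercator's areal exaggeration is sec²φ; hence true area = (apparent area) · cos²φ.
True area of survey plot: 140000 × cos²(71.4°) = 140000 × 0.1017 = 14240 km².
True area of wetland: 260000 × cos²(13.9°) = 260000 × 0.9423 = 245000 km².
Ratio = 14240 / 245000 ≈ 0.0581.

0.0581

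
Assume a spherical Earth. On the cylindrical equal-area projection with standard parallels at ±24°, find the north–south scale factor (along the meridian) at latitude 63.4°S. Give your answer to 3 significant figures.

Cylindrical equal-area (φ₀ = 24°): h = cos φ / cos 24° along meridians, k = cos 24° / cos φ along parallels; h·k = 1.
h = cos 63.4° / cos 24° = 0.4478/0.9135 = 0.4901.

0.490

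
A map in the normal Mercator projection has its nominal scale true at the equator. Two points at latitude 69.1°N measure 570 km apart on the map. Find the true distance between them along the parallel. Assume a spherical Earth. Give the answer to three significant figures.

203 km

Mercator is conformal, so the point scale is isotropic: h = k = sec φ = 1/cos φ.
Along the parallel at 69.1°, map distances are exaggerated by k = sec 69.1° = 2.803.
True distance = 570 / 2.803 = 570 × cos 69.1° ≈ 203 km.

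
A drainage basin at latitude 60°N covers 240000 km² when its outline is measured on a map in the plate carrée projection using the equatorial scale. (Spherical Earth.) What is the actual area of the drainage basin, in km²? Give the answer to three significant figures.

120000 km²

For the equirectangular projection with φ₀ = 0 (plate carrée), h = 1 along meridians and k = sec φ along parallels.
Areal scale = h·k = 1 × sec φ; at 60°, h = 1.000, k = 2.000, so h·k = 2.000.
True area = apparent / (areal scale) = 240000 / 2.000 ≈ 120000 km².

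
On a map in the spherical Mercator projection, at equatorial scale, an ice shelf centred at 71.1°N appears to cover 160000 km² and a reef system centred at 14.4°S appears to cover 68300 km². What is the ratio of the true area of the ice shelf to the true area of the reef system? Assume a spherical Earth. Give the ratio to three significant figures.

On Mercator the areal scale is sec²φ, so true area = apparent × cos²φ.
True area of ice shelf: 160000 × cos²(71.1°) = 160000 × 0.1049 = 16790 km².
True area of reef system: 68300 × cos²(14.4°) = 68300 × 0.9382 = 64080 km².
Ratio = 16790 / 64080 ≈ 0.262.

0.262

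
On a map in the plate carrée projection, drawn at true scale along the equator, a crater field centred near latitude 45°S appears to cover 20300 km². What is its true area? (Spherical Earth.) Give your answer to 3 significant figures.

In the plate carrée (x = Rλ, y = Rφ), meridians are true-scale (h = 1) and parallels are stretched by k = sec φ.
Areal scale = h·k = 1 × sec φ; at 45°, h = 1.000, k = 1.414, so h·k = 1.414.
True area = apparent / (areal scale) = 20300 / 1.414 ≈ 14400 km².

14400 km²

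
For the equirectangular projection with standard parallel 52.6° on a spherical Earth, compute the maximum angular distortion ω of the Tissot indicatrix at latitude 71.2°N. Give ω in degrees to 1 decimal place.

With standard parallel φ₀ = 52.6°, the equirectangular projection gives x = Rλ cos φ₀, y = Rφ, so h = 1 and k = cos 52.6° / cos φ.
At 71.2°: h = 1.000, k = 1.885; principal scales a = 1.885, b = 1.000.
sin(ω/2) = (a − b)/(a + b) = 0.8847/2.885 = 0.3067, so ω = 2 arcsin(0.3067) ≈ 35.7°.

35.7°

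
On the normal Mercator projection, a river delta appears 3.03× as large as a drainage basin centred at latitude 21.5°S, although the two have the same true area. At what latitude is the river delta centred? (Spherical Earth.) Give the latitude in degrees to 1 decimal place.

57.7°

Mercator areal scale is sec²φ, so apparent-area ratio = sec²φ₁ / sec²φ₂ = cos²φ₂ / cos²φ₁.
cos²φ₂ / cos²φ₁ = 3.03  ⇒  cos φ₁ = cos 21.5° / √3.03 = 0.9304/1.741 = 0.5345.
φ₁ = arccos(0.5345) ≈ 57.7°.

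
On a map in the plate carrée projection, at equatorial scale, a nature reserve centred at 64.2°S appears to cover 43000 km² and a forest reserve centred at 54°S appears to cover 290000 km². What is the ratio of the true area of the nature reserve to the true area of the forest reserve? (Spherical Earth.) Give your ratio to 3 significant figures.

Plate carrée has h = 1 and k = sec φ, giving areal scale sec φ; true area = (apparent area) · cos φ.
True area of nature reserve: 43000 × cos(64.2°) = 43000 × 0.4352 = 18710 km².
True area of forest reserve: 290000 × cos(54°) = 290000 × 0.5878 = 170500 km².
Ratio = 18710 / 170500 ≈ 0.110.

0.110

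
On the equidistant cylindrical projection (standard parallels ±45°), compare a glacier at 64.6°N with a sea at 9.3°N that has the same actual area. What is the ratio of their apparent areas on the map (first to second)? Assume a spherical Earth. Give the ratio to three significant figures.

In the equirectangular projection with standard parallel φ₀ = 45° (x = Rλ cos φ₀, y = Rφ), meridians are true-scale (h = 1) and the parallel scale is k = cos φ₀ / cos φ.
Areal scale at 64.6°: h·k = 1.000 × 1.649 = 1.649.
Areal scale at 9.3°: h·k = 1.000 × 0.7165 = 0.7165.
Ratio = 1.649/0.7165 ≈ 2.30.

2.30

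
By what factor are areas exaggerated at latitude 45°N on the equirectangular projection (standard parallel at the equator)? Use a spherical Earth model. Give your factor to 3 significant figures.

1.41

For the equirectangular projection with φ₀ = 0 (plate carrée), h = 1 along meridians and k = sec φ along parallels.
Areal scale = h·k = 1 × sec φ; at 45°, h = 1.000, k = 1.414, so h·k = 1.414.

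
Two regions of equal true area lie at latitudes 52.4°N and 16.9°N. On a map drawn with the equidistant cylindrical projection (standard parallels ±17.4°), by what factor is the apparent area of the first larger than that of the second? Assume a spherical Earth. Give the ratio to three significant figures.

In the equirectangular projection with standard parallel φ₀ = 17.4° (x = Rλ cos φ₀, y = Rφ), meridians are true-scale (h = 1) and the parallel scale is k = cos φ₀ / cos φ.
Areal scale at 52.4°: h·k = 1.000 × 1.564 = 1.564.
Areal scale at 16.9°: h·k = 1.000 × 0.9973 = 0.9973.
Ratio = 1.564/0.9973 ≈ 1.57.

1.57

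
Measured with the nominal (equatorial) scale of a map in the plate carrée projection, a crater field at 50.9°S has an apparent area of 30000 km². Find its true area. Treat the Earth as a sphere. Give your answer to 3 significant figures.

Plate carrée maps x = Rλ, y = Rφ. The meridian scale is h = 1 and the parallel scale is k = 1/cos φ = sec φ.
Areal scale = h·k = 1 × sec φ; at 50.9°, h = 1.000, k = 1.586, so h·k = 1.586.
True area = apparent / (areal scale) = 30000 / 1.586 ≈ 18900 km².

18900 km²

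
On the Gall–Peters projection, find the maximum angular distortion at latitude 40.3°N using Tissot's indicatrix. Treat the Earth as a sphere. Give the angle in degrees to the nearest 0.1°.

The Gall–Peters projection is cylindrical equal-area with φ₀ = 45°. A cylindrical equal-area projection with standard parallel φ₀ has meridian scale h = cos φ / cos φ₀ and parallel scale k = cos φ₀ / cos φ (so areas are preserved, h·k = 1).
At 40.3°: h = 1.079, k = 0.9271; principal scales a = 1.079, b = 0.9271.
sin(ω/2) = (a − b)/(a + b) = 0.1514/2.006 = 0.07550, so ω = 2 arcsin(0.07550) ≈ 8.7°.

8.7°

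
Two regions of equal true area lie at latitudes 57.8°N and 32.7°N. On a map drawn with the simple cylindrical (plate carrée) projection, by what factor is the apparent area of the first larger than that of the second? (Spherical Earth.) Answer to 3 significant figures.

1.58

For the equirectangular projection with φ₀ = 0 (plate carrée), h = 1 along meridians and k = sec φ along parallels.
Areal scale at 57.8°: h·k = 1.000 × 1.877 = 1.877.
Areal scale at 32.7°: h·k = 1.000 × 1.188 = 1.188.
Ratio = 1.877/1.188 ≈ 1.58.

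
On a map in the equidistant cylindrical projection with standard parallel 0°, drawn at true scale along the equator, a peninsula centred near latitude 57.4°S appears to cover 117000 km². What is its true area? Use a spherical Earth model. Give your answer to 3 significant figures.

Plate carrée maps x = Rλ, y = Rφ. The meridian scale is h = 1 and the parallel scale is k = 1/cos φ = sec φ.
Areal scale = h·k = 1 × sec φ; at 57.4°, h = 1.000, k = 1.856, so h·k = 1.856.
True area = apparent / (areal scale) = 117000 / 1.856 ≈ 63000 km².

63000 km²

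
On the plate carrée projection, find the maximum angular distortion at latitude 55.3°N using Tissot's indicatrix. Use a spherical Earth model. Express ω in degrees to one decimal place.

For the equirectangular projection with φ₀ = 0 (plate carrée), h = 1 along meridians and k = sec φ along parallels.
At 55.3°: h = 1.000, k = 1.757; principal scales a = 1.757, b = 1.000.
sin(ω/2) = (a − b)/(a + b) = 0.7566/2.757 = 0.2745, so ω = 2 arcsin(0.2745) ≈ 31.9°.

31.9°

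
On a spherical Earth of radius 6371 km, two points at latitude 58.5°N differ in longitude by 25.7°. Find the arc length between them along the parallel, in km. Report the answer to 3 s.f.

1490 km

Arc length along a parallel = R cos φ · Δλ (with Δλ in radians).
= 6371 × cos 58.5° × (25.7° × π/180) = 6371 × 0.5225 × 0.4485 ≈ 1490 km.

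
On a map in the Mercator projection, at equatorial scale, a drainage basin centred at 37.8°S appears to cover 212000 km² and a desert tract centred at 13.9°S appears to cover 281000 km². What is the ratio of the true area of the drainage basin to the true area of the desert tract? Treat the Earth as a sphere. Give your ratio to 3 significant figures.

Since Mercator area scale is 1/cos²φ, the true area equals the apparent area multiplied by cos²φ.
True area of drainage basin: 212000 × cos²(37.8°) = 212000 × 0.6243 = 132400 km².
True area of desert tract: 281000 × cos²(13.9°) = 281000 × 0.9423 = 264800 km².
Ratio = 132400 / 264800 ≈ 0.500.

0.500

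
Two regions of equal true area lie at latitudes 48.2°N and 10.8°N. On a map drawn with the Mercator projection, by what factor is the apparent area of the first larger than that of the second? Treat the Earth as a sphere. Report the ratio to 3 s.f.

On Mercator, area is exaggerated by sec²φ = 1/cos²φ.
At 48.2°: sec²(48.2°) = 1/0.6665² = 2.251.
At 10.8°: sec²(10.8°) = 1/0.9823² = 1.036.
Ratio = 2.251/1.036 = cos²(10.8°)/cos²(48.2°) ≈ 2.17.

2.17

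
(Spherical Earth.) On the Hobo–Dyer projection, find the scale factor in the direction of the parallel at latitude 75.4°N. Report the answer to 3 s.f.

3.15

Hobo–Dyer is a cylindrical equal-area projection with standard parallels at ±37.5°. A cylindrical equal-area projection with standard parallel φ₀ has meridian scale h = cos φ / cos φ₀ and parallel scale k = cos φ₀ / cos φ (so areas are preserved, h·k = 1).
k = cos 37.5° / cos 75.4° = 0.7934/0.2521 = 3.147.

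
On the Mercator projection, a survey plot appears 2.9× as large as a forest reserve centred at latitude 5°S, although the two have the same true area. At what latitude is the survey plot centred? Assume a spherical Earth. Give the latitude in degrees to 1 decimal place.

54.2°

On Mercator, (apparent₁)/(apparent₂) = sec²φ₁ / sec²φ₂ when true areas are equal.
cos²φ₂ / cos²φ₁ = 2.9  ⇒  cos φ₁ = cos 5° / √2.9 = 0.9962/1.703 = 0.5850.
φ₁ = arccos(0.5850) ≈ 54.2°.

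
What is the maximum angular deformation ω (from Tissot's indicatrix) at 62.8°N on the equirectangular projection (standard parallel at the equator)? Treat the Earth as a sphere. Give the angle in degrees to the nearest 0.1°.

In the plate carrée (x = Rλ, y = Rφ), meridians are true-scale (h = 1) and parallels are stretched by k = sec φ.
At 62.8°: h = 1.000, k = 2.188; principal scales a = 2.188, b = 1.000.
sin(ω/2) = (a − b)/(a + b) = 1.188/3.188 = 0.3726, so ω = 2 arcsin(0.3726) ≈ 43.8°.

43.8°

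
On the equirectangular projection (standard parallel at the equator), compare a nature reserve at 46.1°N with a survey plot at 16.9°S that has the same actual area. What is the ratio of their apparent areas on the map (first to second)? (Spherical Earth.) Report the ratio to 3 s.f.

1.38

In the plate carrée (x = Rλ, y = Rφ), meridians are true-scale (h = 1) and parallels are stretched by k = sec φ.
Areal scale at 46.1°: h·k = 1.000 × 1.442 = 1.442.
Areal scale at 16.9°: h·k = 1.000 × 1.045 = 1.045.
Ratio = 1.442/1.045 ≈ 1.38.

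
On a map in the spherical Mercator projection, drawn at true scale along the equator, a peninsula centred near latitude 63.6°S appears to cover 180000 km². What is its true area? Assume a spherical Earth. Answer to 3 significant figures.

35600 km²

For Mercator, h = k = sec φ (a conformal cylindrical projection has a single point scale, 1/cos φ).
Areal scale = k² = sec²φ = 1/cos²(63.6°) = 1/0.4446² = 5.058.
True area = apparent / (areal scale) = 180000 / 5.058 ≈ 35600 km².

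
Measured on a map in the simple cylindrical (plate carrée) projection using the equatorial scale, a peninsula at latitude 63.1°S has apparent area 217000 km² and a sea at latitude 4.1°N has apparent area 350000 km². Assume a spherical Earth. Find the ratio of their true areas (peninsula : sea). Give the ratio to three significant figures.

0.281

Plate carrée has h = 1 and k = sec φ, giving areal scale sec φ; true area = (apparent area) · cos φ.
True area of peninsula: 217000 × cos(63.1°) = 217000 × 0.4524 = 98180 km².
True area of sea: 350000 × cos(4.1°) = 350000 × 0.9974 = 349100 km².
Ratio = 98180 / 349100 ≈ 0.281.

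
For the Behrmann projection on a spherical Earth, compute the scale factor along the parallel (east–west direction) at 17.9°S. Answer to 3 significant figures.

0.910

Behrmann is a cylindrical equal-area projection with standard parallels at ±30°. A cylindrical equal-area projection with standard parallel φ₀ has meridian scale h = cos φ / cos φ₀ and parallel scale k = cos φ₀ / cos φ (so areas are preserved, h·k = 1).
k = cos 30° / cos 17.9° = 0.8660/0.9516 = 0.9101.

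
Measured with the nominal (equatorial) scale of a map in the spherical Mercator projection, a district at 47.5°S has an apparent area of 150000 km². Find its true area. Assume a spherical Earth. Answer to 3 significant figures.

For Mercator, h = k = sec φ (a conformal cylindrical projection has a single point scale, 1/cos φ).
Areal scale = k² = sec²φ = 1/cos²(47.5°) = 1/0.6756² = 2.191.
True area = apparent / (areal scale) = 150000 / 2.191 ≈ 68500 km².

68500 km²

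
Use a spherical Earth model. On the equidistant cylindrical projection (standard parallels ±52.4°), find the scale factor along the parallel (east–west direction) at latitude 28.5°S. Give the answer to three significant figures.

In the equirectangular projection with standard parallel φ₀ = 52.4° (x = Rλ cos φ₀, y = Rφ), meridians are true-scale (h = 1) and the parallel scale is k = cos φ₀ / cos φ.
k = cos 52.4° / cos 28.5° = 0.6101/0.8788 = 0.6943.

0.694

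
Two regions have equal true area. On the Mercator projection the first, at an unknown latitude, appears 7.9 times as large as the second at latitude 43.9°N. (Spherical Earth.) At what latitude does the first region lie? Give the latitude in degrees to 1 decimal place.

75.1°

For equal true areas on Mercator, apparent areas scale as sec²φ, so the ratio is cos²φ₂ / cos²φ₁.
cos²φ₂ / cos²φ₁ = 7.9  ⇒  cos φ₁ = cos 43.9° / √7.9 = 0.7206/2.811 = 0.2564.
φ₁ = arccos(0.2564) ≈ 75.1°.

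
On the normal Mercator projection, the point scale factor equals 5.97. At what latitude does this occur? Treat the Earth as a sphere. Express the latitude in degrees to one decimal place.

Mercator scale is k = sec φ = 1/cos φ.
1/cos φ = 5.97  ⇒  cos φ = 0.1675  ⇒  φ = arccos(0.1675) ≈ 80.4°.

80.4°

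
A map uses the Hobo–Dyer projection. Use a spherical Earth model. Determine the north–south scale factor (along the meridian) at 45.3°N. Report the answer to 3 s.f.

0.887

The Hobo–Dyer projection is cylindrical equal-area with φ₀ = 37.5°. A cylindrical equal-area projection with standard parallel φ₀ has meridian scale h = cos φ / cos φ₀ and parallel scale k = cos φ₀ / cos φ (so areas are preserved, h·k = 1).
h = cos 45.3° / cos 37.5° = 0.7034/0.7934 = 0.8866.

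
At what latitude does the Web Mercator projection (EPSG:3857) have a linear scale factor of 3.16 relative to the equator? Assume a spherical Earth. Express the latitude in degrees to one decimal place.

71.6°

Mercator scale is k = sec φ = 1/cos φ.
1/cos φ = 3.16  ⇒  cos φ = 0.3165  ⇒  φ = arccos(0.3165) ≈ 71.6°.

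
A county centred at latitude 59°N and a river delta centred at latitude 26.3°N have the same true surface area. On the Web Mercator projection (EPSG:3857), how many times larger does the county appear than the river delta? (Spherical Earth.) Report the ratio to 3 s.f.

Mercator areal scale is sec²φ.
At 59°: sec²(59°) = 1/0.5150² = 3.770.
At 26.3°: sec²(26.3°) = 1/0.8965² = 1.244.
Ratio = 3.770/1.244 = cos²(26.3°)/cos²(59°) ≈ 3.03.

3.03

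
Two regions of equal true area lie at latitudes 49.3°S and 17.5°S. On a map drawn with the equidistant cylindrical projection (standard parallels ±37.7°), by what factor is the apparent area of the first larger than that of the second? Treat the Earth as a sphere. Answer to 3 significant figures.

In the equirectangular projection with standard parallel φ₀ = 37.7° (x = Rλ cos φ₀, y = Rφ), meridians are true-scale (h = 1) and the parallel scale is k = cos φ₀ / cos φ.
Areal scale at 49.3°: h·k = 1.000 × 1.213 = 1.213.
Areal scale at 17.5°: h·k = 1.000 × 0.8296 = 0.8296.
Ratio = 1.213/0.8296 ≈ 1.46.

1.46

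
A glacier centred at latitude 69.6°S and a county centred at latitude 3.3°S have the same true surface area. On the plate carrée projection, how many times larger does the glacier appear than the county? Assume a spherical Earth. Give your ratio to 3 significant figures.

For the equirectangular projection with φ₀ = 0 (plate carrée), h = 1 along meridians and k = sec φ along parallels.
Areal scale at 69.6°: h·k = 1.000 × 2.869 = 2.869.
Areal scale at 3.3°: h·k = 1.000 × 1.002 = 1.002.
Ratio = 2.869/1.002 ≈ 2.86.

2.86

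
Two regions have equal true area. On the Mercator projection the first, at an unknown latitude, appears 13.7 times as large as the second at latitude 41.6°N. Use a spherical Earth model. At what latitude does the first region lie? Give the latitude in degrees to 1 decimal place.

Mercator areal scale is sec²φ, so apparent-area ratio = sec²φ₁ / sec²φ₂ = cos²φ₂ / cos²φ₁.
cos²φ₂ / cos²φ₁ = 13.7  ⇒  cos φ₁ = cos 41.6° / √13.7 = 0.7478/3.701 = 0.2020.
φ₁ = arccos(0.2020) ≈ 78.3°.

78.3°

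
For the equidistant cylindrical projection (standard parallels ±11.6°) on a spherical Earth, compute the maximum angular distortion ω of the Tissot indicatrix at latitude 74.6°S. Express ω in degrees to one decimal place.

70.0°

The equidistant cylindrical projection with φ₀ = 11.6° has h = 1 (meridians true) and k = cos φ₀ / cos φ along parallels.
At 74.6°: h = 1.000, k = 3.689; principal scales a = 3.689, b = 1.000.
sin(ω/2) = (a − b)/(a + b) = 2.689/4.689 = 0.5734, so ω = 2 arcsin(0.5734) ≈ 70.0°.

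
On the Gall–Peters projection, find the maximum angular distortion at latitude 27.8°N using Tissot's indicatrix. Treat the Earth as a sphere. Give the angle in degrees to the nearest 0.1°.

The Gall–Peters projection is cylindrical equal-area with φ₀ = 45°. For cylindrical equal-area with standard parallel φ₀, h = cos φ / cos φ₀ and k = cos φ₀ / cos φ, so h·k = 1.
At 27.8°: h = 1.251, k = 0.7994; principal scales a = 1.251, b = 0.7994.
sin(ω/2) = (a − b)/(a + b) = 0.4516/2.050 = 0.2203, so ω = 2 arcsin(0.2203) ≈ 25.4°.

25.4°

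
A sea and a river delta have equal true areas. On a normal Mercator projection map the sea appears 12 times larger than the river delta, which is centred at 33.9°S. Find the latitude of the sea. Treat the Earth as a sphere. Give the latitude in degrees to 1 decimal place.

For equal true areas on Mercator, apparent areas scale as sec²φ, so the ratio is cos²φ₂ / cos²φ₁.
cos²φ₂ / cos²φ₁ = 12  ⇒  cos φ₁ = cos 33.9° / √12 = 0.8300/3.464 = 0.2396.
φ₁ = arccos(0.2396) ≈ 76.1°.

76.1°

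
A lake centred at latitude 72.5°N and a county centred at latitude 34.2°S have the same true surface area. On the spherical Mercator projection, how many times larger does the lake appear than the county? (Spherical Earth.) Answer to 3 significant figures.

Mercator areal scale is sec²φ.
At 72.5°: sec²(72.5°) = 1/0.3007² = 11.06.
At 34.2°: sec²(34.2°) = 1/0.8271² = 1.462.
Ratio = 11.06/1.462 = cos²(34.2°)/cos²(72.5°) ≈ 7.57.

7.57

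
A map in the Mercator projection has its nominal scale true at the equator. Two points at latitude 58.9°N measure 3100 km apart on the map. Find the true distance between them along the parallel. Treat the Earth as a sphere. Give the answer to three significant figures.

For Mercator, h = k = sec φ (a conformal cylindrical projection has a single point scale, 1/cos φ).
Along the parallel at 58.9°, map distances are exaggerated by k = sec 58.9° = 1.936.
True distance = 3100 / 1.936 = 3100 × cos 58.9° ≈ 1600 km.

1600 km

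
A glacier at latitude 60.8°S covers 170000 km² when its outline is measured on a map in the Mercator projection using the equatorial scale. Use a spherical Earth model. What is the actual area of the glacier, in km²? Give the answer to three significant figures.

The Mercator projection is conformal; its linear scale factor is the same in every direction and equals sec φ = 1/cos φ.
Areal scale = k² = sec²φ = 1/cos²(60.8°) = 1/0.4879² = 4.202.
True area = apparent / (areal scale) = 170000 / 4.202 ≈ 40500 km².

40500 km²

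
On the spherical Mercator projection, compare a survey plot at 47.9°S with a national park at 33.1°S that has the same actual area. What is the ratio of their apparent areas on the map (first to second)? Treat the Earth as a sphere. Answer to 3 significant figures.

1.56

Mercator areal scale is sec²φ.
At 47.9°: sec²(47.9°) = 1/0.6704² = 2.225.
At 33.1°: sec²(33.1°) = 1/0.8377² = 1.425.
Ratio = 2.225/1.425 = cos²(33.1°)/cos²(47.9°) ≈ 1.56.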